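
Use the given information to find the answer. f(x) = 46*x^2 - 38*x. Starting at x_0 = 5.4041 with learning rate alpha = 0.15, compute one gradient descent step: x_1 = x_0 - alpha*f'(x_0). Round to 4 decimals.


We compute the gradient at x_0 and apply the update.
f'(x) = 92*x - 38
f'(5.4041) = 92*5.4041 - 38 = 459.1772
x_1 = 5.4041 - 0.15*459.1772 = -63.4725


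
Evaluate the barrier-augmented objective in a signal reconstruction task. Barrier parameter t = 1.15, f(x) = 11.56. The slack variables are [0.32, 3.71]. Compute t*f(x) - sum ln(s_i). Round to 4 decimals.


Step 1: Compute log-barrier.
ln values: [-1.1394, 1.311]
phi = -(-1.1394 + 1.311) = -0.1716
Step 2: Compute augmented objective.
t*f(x) = 1.15*11.56 = 13.294
Total = 13.294 - 0.1716 = 13.1224


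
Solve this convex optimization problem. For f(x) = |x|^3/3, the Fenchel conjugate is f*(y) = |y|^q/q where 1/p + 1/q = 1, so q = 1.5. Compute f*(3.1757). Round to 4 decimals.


The conjugate exponent q satisfies 1/p + 1/q = 1.
p = 3, so q = 3/(3 - 1) = 1.5
|y|^q = 3.1757^1.5 = 5.6593
f*(3.1757) = 5.6593 / 1.5 = 3.7728


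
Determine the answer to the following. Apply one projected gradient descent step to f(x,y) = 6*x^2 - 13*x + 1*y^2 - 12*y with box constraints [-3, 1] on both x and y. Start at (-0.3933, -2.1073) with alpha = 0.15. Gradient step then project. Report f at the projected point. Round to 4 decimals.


Step 1: Compute gradient at (-0.3933, -2.1073).
grad_x = 2*6*-0.3933 - 13 = -17.7196
grad_y = 2*1*-2.1073 - 12 = -16.2146
Step 2: Gradient step.
x_raw = -0.3933 - 0.15*-17.7196 = 2.2646
y_raw = -2.1073 - 0.15*-16.2146 = 0.3249
Step 3: Project onto [-3, 1].
x_proj = clip(2.2646) = 1.0
y_proj = clip(0.3249) = 0.3249
Step 4: Evaluate f.
f(1.0, 0.3249) = -10.7931


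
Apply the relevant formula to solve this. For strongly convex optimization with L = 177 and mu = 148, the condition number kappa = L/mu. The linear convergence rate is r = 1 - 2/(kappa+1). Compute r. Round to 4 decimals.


Step 1: Compute the condition number.
kappa = L/mu = 177/148 = 1.1959
Step 2: Compute the convergence rate.
r = 1 - 2/(kappa + 1) = 1 - 2*mu/(L + mu) = (L - mu)/(L + mu) = 29/325 = 0.0892


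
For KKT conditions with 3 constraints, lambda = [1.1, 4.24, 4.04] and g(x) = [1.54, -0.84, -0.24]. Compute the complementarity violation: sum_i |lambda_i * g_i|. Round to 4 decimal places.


KKT complementary slackness check:
lambda_1 * g_1 = 1.1 * 1.54 = 1.694
lambda_2 * g_2 = 4.24 * -0.84 = -3.5616
lambda_3 * g_3 = 4.04 * -0.24 = -0.9696
Total violation = 1.694 + 3.5616 + 0.9696 = 6.2252


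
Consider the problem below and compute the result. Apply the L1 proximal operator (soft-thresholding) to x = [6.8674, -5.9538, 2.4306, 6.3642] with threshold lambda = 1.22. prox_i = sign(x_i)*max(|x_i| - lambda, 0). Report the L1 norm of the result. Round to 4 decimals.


Soft-thresholding with lambda = 1.22:
prox(6.8674) = sign(6.8674)*max(|6.8674| - 1.22, 0) = 5.6474
prox(-5.9538) = sign(-5.9538)*max(|-5.9538| - 1.22, 0) = -4.7338
prox(2.4306) = sign(2.4306)*max(|2.4306| - 1.22, 0) = 1.2106
prox(6.3642) = sign(6.3642)*max(|6.3642| - 1.22, 0) = 5.1442
prox(x) = [5.6474, -4.7338, 1.2106, 5.1442]
||prox(x)||_1 = 5.6474 + 4.7338 + 1.2106 + 5.1442 = 16.736


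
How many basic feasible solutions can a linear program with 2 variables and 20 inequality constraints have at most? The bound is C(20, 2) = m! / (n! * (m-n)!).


Each vertex corresponds to some choice of n active constraints out of m, so the number of vertices is at most C(m, n) = m! / (n!(m-n)!).
m = 20, n = 2
Numerator: 20 * 19
Denominator: 2! = 2
C(20, 2) = 190


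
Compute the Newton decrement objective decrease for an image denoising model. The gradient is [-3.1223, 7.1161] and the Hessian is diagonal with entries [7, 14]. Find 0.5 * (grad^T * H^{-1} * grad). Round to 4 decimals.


Step 1: H is diagonal, so H^(-1) * g = [-0.446, 0.5083].
Step 2: g^T H^(-1) g = sum_i g_i^2 / H_ii
  = (-3.1223)^2/7 + (7.1161)^2/14
  = 1.3927 + 3.6171 = 5.0097
Step 3: Objective decrease = 0.5 * g^T H^(-1) g = 2.5049


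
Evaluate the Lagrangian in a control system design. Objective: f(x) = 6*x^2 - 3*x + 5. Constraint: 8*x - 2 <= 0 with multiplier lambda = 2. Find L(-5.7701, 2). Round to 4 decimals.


Step 1: Evaluate f(x).
f(-5.7701) = 6*(-5.7701)^2 - 3*(-5.7701) + 5 = 222.0746
Step 2: Evaluate g(x).
g(-5.7701) = 8*-5.7701 - 2 = -48.1608
Step 3: Compute Lagrangian.
L = 222.0746 + 2*-48.1608 = 125.753


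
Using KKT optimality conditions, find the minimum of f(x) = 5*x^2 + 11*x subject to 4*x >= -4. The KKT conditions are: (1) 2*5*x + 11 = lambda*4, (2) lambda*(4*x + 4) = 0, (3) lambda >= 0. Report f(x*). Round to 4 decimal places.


Step 1: Try lambda = 0 (constraint inactive).
x_unc = -11/(2*5) = -1.1
Check: 4*-1.1 = -4.4 < -4 -- violated!
Step 2: Constraint must be active: 4*x = -4
x* = -4/4 = -1.0
lambda = (2*5*(-1.0) + 11)/4 = 0.25
Step 3: Compute optimal value.
f(x*) = 5*(-1.0)^2 + 11*(-1.0) = -6.0


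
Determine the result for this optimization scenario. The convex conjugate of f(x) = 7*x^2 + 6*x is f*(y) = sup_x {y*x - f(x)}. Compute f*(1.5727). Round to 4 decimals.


f*(y) = sup_x {y*x - a*x^2 - b*x} = sup_x {(y-b)*x - a*x^2}
FOC: (y - b) - 2a*x = 0 => x* = (y - b)/(2a)
x* = (1.5727 - 6)/(2*7) = -0.3162
f*(1.5727) = (y-b)^2/(4a) = (1.5727 - 6)^2/(4*7)
= 19.601/28 = 0.7


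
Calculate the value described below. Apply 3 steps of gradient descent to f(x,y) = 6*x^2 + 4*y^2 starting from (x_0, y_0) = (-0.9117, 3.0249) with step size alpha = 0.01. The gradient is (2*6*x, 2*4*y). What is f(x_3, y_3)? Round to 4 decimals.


Gradient descent on f(x,y) = 6*x^2 + 4*y^2.
Starting point: (-0.9117, 3.0249), alpha = 0.01
Step 1: grad_x = 2*6*-0.9117 = -10.9404, grad_y = 2*4*3.0249 = 24.1992
  x_1 = -0.9117 - 0.01*-10.9404 = -0.8023
  y_1 = 3.0249 - 0.01*24.1992 = 2.7829
Step 2: grad_x = 2*6*-0.8023 = -9.6276, grad_y = 2*4*2.7829 = 22.2633
  x_2 = -0.8023 - 0.01*-9.6276 = -0.706
  y_2 = 2.7829 - 0.01*22.2633 = 2.5603
Step 3: grad_x = 2*6*-0.706 = -8.4722, grad_y = 2*4*2.5603 = 20.4822
  x_3 = -0.706 - 0.01*-8.4722 = -0.6213
  y_3 = 2.5603 - 0.01*20.4822 = 2.3555
f(-0.6213, 2.3555) = 6*(-0.6213)^2 + 4*2.3555^2 = 24.5087


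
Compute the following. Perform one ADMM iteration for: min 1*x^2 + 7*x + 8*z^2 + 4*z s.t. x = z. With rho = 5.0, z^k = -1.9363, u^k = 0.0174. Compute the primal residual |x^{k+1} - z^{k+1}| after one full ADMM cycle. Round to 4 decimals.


ADMM iteration with rho = 5.0, z^k = -1.9363, u^k = 0.0174
Step 1: x-update.
Minimize 1*x^2 + 7*x + (5.0/2)*(x + 1.9363 + 0.0174)^2
FOC: (2*1 + 5.0)*x = -7 + 5.0*(-1.9363 - 0.0174)
x^{k+1} = -2.3955
Step 2: z-update.
Minimize 8*z^2 + 4*z + (5.0/2)*(-2.3955 - z + 0.0174)^2
FOC: (2*8 + 5.0)*z = -4 + 5.0*(-2.3955 + 0.0174)
z^{k+1} = -0.7567
Step 3: u-update.
u^{k+1} = 0.0174 - 2.3955 + 0.7567 = -1.6214
Step 4: Primal residual = |-2.3955 + 0.7567| = 1.6388


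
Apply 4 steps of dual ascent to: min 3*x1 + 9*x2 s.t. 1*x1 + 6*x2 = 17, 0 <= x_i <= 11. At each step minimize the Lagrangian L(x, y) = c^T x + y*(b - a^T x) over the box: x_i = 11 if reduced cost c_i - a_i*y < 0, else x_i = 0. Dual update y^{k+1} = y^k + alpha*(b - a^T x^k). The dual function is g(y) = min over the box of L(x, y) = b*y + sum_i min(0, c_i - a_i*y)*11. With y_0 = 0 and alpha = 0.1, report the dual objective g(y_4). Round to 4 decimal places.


Dual ascent for LP: min 3*x1 + 9*x2, 1*x1 + 6*x2 = 17, 0 <= x_i <= 11
Step 1: y^k = 0.0, reduced costs: (3.0, 9.0)
  x^k = (0.0, 0.0), subgradient = b - a^T x = 17.0
  y^{k+1} = 0.0 + 0.1*17.0 = 1.7
Step 2: y^k = 1.7, reduced costs: (1.3, -1.2)
  x^k = (0.0, 11.0), subgradient = b - a^T x = -49.0
  y^{k+1} = 1.7 + 0.1*-49.0 = -3.2
Step 3: y^k = -3.2, reduced costs: (6.2, 28.2)
  x^k = (0.0, 0.0), subgradient = b - a^T x = 17.0
  y^{k+1} = -3.2 + 0.1*17.0 = -1.5
Step 4: y^k = -1.5, reduced costs: (4.5, 18.0)
  x^k = (0.0, 0.0), subgradient = b - a^T x = 17.0
  y^{k+1} = -1.5 + 0.1*17.0 = 0.2
Dual objective at y_4 = 0.2: reduced costs (2.8, 7.8), box minimizer x = (0.0, 0.0)
g(y_4) = b*y + (c1 - a1*y)*x1 + (c2 - a2*y)*x2 = 17*0.2 + 2.8*0.0 + 7.8*0.0 = 3.4 + 0.0 + 0.0 = 3.4


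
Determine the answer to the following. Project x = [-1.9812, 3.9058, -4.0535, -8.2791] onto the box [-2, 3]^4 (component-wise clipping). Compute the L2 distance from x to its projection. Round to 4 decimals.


Project each component onto [-2, 3].
clip(-1.9812) = -1.9812, clip(3.9058) = 3.0, clip(-4.0535) = -2.0, clip(-8.2791) = -2.0
Projection = [-1.9812, 3.0, -2.0, -2.0]
Squared diffs: [0.0, 0.8205, 4.2169, 39.4271]
Distance = sqrt(44.4645) = 6.6682


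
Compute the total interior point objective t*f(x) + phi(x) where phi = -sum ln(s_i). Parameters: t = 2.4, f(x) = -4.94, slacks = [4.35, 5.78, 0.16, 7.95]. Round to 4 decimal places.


Step 1: Compute log-barrier.
ln values: [1.4702, 1.7544, -1.8326, 2.0732]
phi = -(1.4702 + 1.7544 - 1.8326 + 2.0732) = -3.4652
Step 2: Compute augmented objective.
t*f(x) = 2.4*-4.94 = -11.856
Total = -11.856 - 3.4652 = -15.3212


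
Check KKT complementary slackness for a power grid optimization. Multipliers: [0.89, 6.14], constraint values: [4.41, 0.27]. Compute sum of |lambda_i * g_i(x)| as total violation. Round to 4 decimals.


KKT complementary slackness check:
lambda_1 * g_1 = 0.89 * 4.41 = 3.9249
lambda_2 * g_2 = 6.14 * 0.27 = 1.6578
Total violation = 3.9249 + 1.6578 = 5.5827


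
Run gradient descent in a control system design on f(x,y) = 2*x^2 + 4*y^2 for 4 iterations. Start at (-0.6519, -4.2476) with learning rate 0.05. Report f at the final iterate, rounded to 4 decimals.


Gradient descent on f(x,y) = 2*x^2 + 4*y^2.
Starting point: (-0.6519, -4.2476), alpha = 0.05
Step 1: grad_x = 2*2*-0.6519 = -2.6076, grad_y = 2*4*-4.2476 = -33.9808
  x_1 = -0.6519 - 0.05*-2.6076 = -0.5215
  y_1 = -4.2476 - 0.05*-33.9808 = -2.5486
Step 2: grad_x = 2*2*-0.5215 = -2.0861, grad_y = 2*4*-2.5486 = -20.3885
  x_2 = -0.5215 - 0.05*-2.0861 = -0.4172
  y_2 = -2.5486 - 0.05*-20.3885 = -1.5291
Step 3: grad_x = 2*2*-0.4172 = -1.6689, grad_y = 2*4*-1.5291 = -12.2331
  x_3 = -0.4172 - 0.05*-1.6689 = -0.3338
  y_3 = -1.5291 - 0.05*-12.2331 = -0.9175
Step 4: grad_x = 2*2*-0.3338 = -1.3351, grad_y = 2*4*-0.9175 = -7.3399
  x_4 = -0.3338 - 0.05*-1.3351 = -0.267
  y_4 = -0.9175 - 0.05*-7.3399 = -0.5505
f(-0.267, -0.5505) = 2*(-0.267)^2 + 4*(-0.5505)^2 = 1.3547


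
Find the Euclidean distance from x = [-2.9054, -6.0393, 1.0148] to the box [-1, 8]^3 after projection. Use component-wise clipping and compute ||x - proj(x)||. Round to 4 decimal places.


Project each component onto [-1, 8].
clip(-2.9054) = -1.0, clip(-6.0393) = -1.0, clip(1.0148) = 1.0148
Projection = [-1.0, -1.0, 1.0148]
Squared diffs: [3.6305, 25.3945, 0.0]
Distance = sqrt(29.025) = 5.3875


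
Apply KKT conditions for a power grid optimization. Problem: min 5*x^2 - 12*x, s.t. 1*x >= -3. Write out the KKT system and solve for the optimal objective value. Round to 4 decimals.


Step 1: Try lambda = 0 (constraint inactive).
Stationarity: 2*5*x - 12 = 0
x* = 12/(2*5) = 1.2
Check constraint: 1*1.2 = 1.2 >= -3 -- satisfied.
Step 2: Compute optimal value.
f(x*) = 5*1.2^2 - 12*1.2 = -7.2


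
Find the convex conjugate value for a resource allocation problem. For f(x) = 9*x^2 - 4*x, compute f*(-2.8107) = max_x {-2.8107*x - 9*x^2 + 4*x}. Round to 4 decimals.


f*(y) = sup_x {y*x - a*x^2 - b*x} = sup_x {(y-b)*x - a*x^2}
FOC: (y - b) - 2a*x = 0 => x* = (y - b)/(2a)
x* = (-2.8107 + 4)/(2*9) = 0.0661
f*(-2.8107) = (y-b)^2/(4a) = (-2.8107 + 4)^2/(4*9)
= 1.4144/36 = 0.0393


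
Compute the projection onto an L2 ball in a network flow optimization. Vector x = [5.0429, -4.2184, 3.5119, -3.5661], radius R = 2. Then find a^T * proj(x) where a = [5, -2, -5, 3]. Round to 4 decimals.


Step 1: Compute ||x|| (intermediates to 6 decimals).
||x|| = sqrt(5.0429^2 + (-4.2184)^2 + 3.5119^2 + (-3.5661)^2) = 8.262944
Step 2: Project.
Since ||x|| > R, scale = R/||x|| = 2/8.262944 = 0.242044, proj(x) = scale * x
proj(x) = [1.220604, -1.021038, 0.850034, -0.863153]
Step 3: Dot product.
a^T * proj(x) = 5*1.220604 - 2*(-1.021038) - 5*0.850034 + 3*(-0.863153) = 1.3055


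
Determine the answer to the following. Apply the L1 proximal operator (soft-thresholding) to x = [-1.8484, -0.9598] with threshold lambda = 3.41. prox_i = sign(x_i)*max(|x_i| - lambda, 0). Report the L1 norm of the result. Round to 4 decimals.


Soft-thresholding with lambda = 3.41:
prox(-1.8484) = sign(-1.8484)*max(|-1.8484| - 3.41, 0) = 0.0
prox(-0.9598) = sign(-0.9598)*max(|-0.9598| - 3.41, 0) = 0.0
prox(x) = [0.0, 0.0]
||prox(x)||_1 = 0.0 + 0.0 = 0.0


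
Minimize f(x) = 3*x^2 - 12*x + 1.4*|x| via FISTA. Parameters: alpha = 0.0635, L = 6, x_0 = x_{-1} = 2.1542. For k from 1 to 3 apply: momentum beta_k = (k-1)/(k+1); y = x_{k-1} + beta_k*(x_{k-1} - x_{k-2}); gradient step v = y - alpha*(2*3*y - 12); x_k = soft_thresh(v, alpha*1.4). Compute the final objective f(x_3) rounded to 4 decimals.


FISTA on f(x) = 3*x^2 - 12*x + 1.4*|x|
L = 6, alpha = 0.0635
Iteration 1: beta = 0.0, y = 2.1542 + 0.0*(2.1542 - 2.1542) = 2.1542
  grad(y) = 0.9252, v = y - alpha*grad = 2.0954
  prox(v) = soft_thresh(2.0954, 0.0889) = 2.0065
Iteration 2: beta = 0.3333, y = 2.0065 + 0.3333*(2.0065 - 2.1542) = 1.9573
  grad(y) = -0.256, v = y - alpha*grad = 1.9736
  prox(v) = soft_thresh(1.9736, 0.0889) = 1.8847
Iteration 3: beta = 0.5, y = 1.8847 + 0.5*(1.8847 - 2.0065) = 1.8238
  grad(y) = -1.0574, v = y - alpha*grad = 1.8909
  prox(v) = soft_thresh(1.8909, 0.0889) = 1.802
f(x_3) = 3*1.802^2 - 12*1.802 + 1.4*|1.802| = -9.3596


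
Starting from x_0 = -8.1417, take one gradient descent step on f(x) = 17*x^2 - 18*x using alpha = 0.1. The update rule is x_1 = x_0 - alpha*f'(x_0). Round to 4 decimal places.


We compute the gradient at x_0 and apply the update.
f'(x) = 34*x - 18
f'(-8.1417) = 34*-8.1417 - 18 = -294.8178
x_1 = -8.1417 - 0.1*-294.8178 = 21.3401


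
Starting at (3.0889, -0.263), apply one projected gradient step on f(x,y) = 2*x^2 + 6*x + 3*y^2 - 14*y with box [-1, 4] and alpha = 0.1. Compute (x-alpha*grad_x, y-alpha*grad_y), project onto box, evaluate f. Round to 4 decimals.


Step 1: Compute gradient at (3.0889, -0.263).
grad_x = 2*2*3.0889 + 6 = 18.3556
grad_y = 2*3*-0.263 - 14 = -15.578
Step 2: Gradient step.
x_raw = 3.0889 - 0.1*18.3556 = 1.2533
y_raw = -0.263 - 0.1*-15.578 = 1.2948
Step 3: Project onto [-1, 4].
x_proj = clip(1.2533) = 1.2533
y_proj = clip(1.2948) = 1.2948
Step 4: Evaluate f.
f(1.2533, 1.2948) = -2.4359


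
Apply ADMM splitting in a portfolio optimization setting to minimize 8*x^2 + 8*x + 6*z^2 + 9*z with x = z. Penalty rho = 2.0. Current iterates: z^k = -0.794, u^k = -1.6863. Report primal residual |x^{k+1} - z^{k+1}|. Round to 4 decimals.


ADMM iteration with rho = 2.0, z^k = -0.794, u^k = -1.6863
Step 1: x-update.
Minimize 8*x^2 + 8*x + (2.0/2)*(x + 0.794 - 1.6863)^2
FOC: (2*8 + 2.0)*x = -8 + 2.0*(-0.794 + 1.6863)
x^{k+1} = -0.3453
Step 2: z-update.
Minimize 6*z^2 + 9*z + (2.0/2)*(-0.3453 - z - 1.6863)^2
FOC: (2*6 + 2.0)*z = -9 + 2.0*(-0.3453 - 1.6863)
z^{k+1} = -0.9331
Step 3: u-update.
u^{k+1} = -1.6863 - 0.3453 + 0.9331 = -1.0985
Step 4: Primal residual = |-0.3453 + 0.9331| = 0.5878


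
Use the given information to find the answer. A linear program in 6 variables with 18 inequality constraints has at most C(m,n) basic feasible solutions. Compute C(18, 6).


Each vertex corresponds to some choice of n active constraints out of m, so the number of vertices is at most C(m, n) = m! / (n!(m-n)!).
m = 18, n = 6
Numerator: 18 * 17 * 16 * 15 * 14 * 13
Denominator: 6! = 720
C(18, 6) = 18564


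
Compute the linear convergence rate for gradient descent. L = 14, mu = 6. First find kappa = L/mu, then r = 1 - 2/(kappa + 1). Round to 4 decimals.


Step 1: Compute the condition number.
kappa = L/mu = 14/6 = 2.3333
Step 2: Compute the convergence rate.
r = 1 - 2/(kappa + 1) = 1 - 2*mu/(L + mu) = (L - mu)/(L + mu) = 8/20 = 0.4


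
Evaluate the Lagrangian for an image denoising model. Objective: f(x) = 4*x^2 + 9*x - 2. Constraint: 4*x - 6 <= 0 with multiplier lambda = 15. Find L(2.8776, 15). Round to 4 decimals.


Step 1: Evaluate f(x).
f(2.8776) = 4*2.8776^2 + 9*2.8776 - 2 = 57.0207
Step 2: Evaluate g(x).
g(2.8776) = 4*2.8776 - 6 = 5.5104
Step 3: Compute Lagrangian.
L = 57.0207 + 15*5.5104 = 139.6767


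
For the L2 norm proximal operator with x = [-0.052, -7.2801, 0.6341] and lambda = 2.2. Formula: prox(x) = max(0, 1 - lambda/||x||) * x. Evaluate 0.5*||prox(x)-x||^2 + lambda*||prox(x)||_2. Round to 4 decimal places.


Step 1: Compute ||x||.
||x|| = 7.3078
Step 2: Compute scaling factor.
scale = max(0, 1 - 2.2/7.3078) = 0.699
Step 3: prox(x) = [-0.0363, -5.0885, 0.4432]
||prox(x)|| = 5.1078
Step 4: Proximal objective.
0.5*||prox-x||^2 = 2.42
lambda*||prox|| = 11.2372
Total = 13.6573


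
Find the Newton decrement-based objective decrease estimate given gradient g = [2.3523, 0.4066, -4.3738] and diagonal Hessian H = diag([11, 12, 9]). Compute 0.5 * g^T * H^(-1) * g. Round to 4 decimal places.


Step 1: H is diagonal, so H^(-1) * g = [0.2138, 0.0339, -0.486].
Step 2: g^T H^(-1) g = sum_i g_i^2 / H_ii
  = (2.3523)^2/11 + (0.4066)^2/12 + (-4.3738)^2/9
  = 0.503 + 0.0138 + 2.1256 = 2.6424
Step 3: Objective decrease = 0.5 * g^T H^(-1) g = 1.3212


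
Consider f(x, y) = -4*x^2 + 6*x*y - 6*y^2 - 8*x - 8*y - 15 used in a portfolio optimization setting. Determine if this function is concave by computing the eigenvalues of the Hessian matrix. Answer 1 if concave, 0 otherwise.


The Hessian of f(x,y) = -4*x^2 + 6*x*y - 6*y^2 - 8*x - 8*y - 15 is:
H = [[-8, 6], [6, -12]]
Trace = -8 - 12 = -20
Determinant = -8*-12 - (6)^2 = 60
Discriminant = (-20)^2 - 4*60 = 160.0
Eigenvalues: lambda_1 = -16.3246, lambda_2 = -3.6754
The function is concave.

1


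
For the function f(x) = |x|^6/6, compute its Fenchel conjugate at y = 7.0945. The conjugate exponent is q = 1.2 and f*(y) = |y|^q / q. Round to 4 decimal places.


The conjugate exponent q satisfies 1/p + 1/q = 1.
p = 6, so q = 6/(6 - 1) = 1.2
|y|^q = 7.0945^1.2 = 10.498
f*(7.0945) = 10.498 / 1.2 = 8.7483


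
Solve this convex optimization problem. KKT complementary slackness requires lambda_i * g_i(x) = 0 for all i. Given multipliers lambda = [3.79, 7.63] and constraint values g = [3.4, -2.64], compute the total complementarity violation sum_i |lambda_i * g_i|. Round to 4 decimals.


KKT complementary slackness check:
lambda_1 * g_1 = 3.79 * 3.4 = 12.886
lambda_2 * g_2 = 7.63 * -2.64 = -20.1432
Total violation = 12.886 + 20.1432 = 33.0292


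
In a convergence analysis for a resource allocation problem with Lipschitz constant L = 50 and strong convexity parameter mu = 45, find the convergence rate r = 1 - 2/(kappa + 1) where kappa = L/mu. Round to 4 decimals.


Step 1: Compute the condition number.
kappa = L/mu = 50/45 = 1.1111
Step 2: Compute the convergence rate.
r = 1 - 2/(kappa + 1) = 1 - 2*mu/(L + mu) = (L - mu)/(L + mu) = 5/95 = 0.0526


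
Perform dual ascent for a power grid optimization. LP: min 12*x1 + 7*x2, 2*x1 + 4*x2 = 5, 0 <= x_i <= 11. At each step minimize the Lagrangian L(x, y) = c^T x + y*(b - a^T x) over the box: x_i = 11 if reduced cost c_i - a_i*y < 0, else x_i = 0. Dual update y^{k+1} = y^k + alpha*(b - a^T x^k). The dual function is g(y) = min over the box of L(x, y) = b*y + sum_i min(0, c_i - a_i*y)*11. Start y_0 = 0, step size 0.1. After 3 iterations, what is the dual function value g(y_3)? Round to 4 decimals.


Dual ascent for LP: min 12*x1 + 7*x2, 2*x1 + 4*x2 = 5, 0 <= x_i <= 11
Step 1: y^k = 0.0, reduced costs: (12.0, 7.0)
  x^k = (0.0, 0.0), subgradient = b - a^T x = 5.0
  y^{k+1} = 0.0 + 0.1*5.0 = 0.5
Step 2: y^k = 0.5, reduced costs: (11.0, 5.0)
  x^k = (0.0, 0.0), subgradient = b - a^T x = 5.0
  y^{k+1} = 0.5 + 0.1*5.0 = 1.0
Step 3: y^k = 1.0, reduced costs: (10.0, 3.0)
  x^k = (0.0, 0.0), subgradient = b - a^T x = 5.0
  y^{k+1} = 1.0 + 0.1*5.0 = 1.5
Dual objective at y_3 = 1.5: reduced costs (9.0, 1.0), box minimizer x = (0.0, 0.0)
g(y_3) = b*y + (c1 - a1*y)*x1 + (c2 - a2*y)*x2 = 5*1.5 + 9.0*0.0 + 1.0*0.0 = 7.5 + 0.0 + 0.0 = 7.5


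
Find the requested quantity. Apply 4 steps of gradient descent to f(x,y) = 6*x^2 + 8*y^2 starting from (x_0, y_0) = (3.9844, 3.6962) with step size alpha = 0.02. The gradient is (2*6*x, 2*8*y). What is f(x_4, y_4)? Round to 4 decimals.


Gradient descent on f(x,y) = 6*x^2 + 8*y^2.
Starting point: (3.9844, 3.6962), alpha = 0.02
Step 1: grad_x = 2*6*3.9844 = 47.8128, grad_y = 2*8*3.6962 = 59.1392
  x_1 = 3.9844 - 0.02*47.8128 = 3.0281
  y_1 = 3.6962 - 0.02*59.1392 = 2.5134
Step 2: grad_x = 2*6*3.0281 = 36.3377, grad_y = 2*8*2.5134 = 40.2147
  x_2 = 3.0281 - 0.02*36.3377 = 2.3014
  y_2 = 2.5134 - 0.02*40.2147 = 1.7091
Step 3: grad_x = 2*6*2.3014 = 27.6167, grad_y = 2*8*1.7091 = 27.346
  x_3 = 2.3014 - 0.02*27.6167 = 1.7491
  y_3 = 1.7091 - 0.02*27.346 = 1.1622
Step 4: grad_x = 2*6*1.7491 = 20.9887, grad_y = 2*8*1.1622 = 18.5953
  x_4 = 1.7491 - 0.02*20.9887 = 1.3293
  y_4 = 1.1622 - 0.02*18.5953 = 0.7903
f(1.3293, 0.7903) = 6*1.3293^2 + 8*0.7903^2 = 15.5985


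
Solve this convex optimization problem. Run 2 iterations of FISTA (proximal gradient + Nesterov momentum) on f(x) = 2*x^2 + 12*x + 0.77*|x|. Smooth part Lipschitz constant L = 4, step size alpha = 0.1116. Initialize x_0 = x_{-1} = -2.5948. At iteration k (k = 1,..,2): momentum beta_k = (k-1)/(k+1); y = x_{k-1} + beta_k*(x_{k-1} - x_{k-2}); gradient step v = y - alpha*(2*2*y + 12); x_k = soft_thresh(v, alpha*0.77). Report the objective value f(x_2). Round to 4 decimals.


FISTA on f(x) = 2*x^2 + 12*x + 0.77*|x|
L = 4, alpha = 0.1116
Iteration 1: beta = 0.0, y = -2.5948 + 0.0*(-2.5948 + 2.5948) = -2.5948
  grad(y) = 1.6208, v = y - alpha*grad = -2.7757
  prox(v) = soft_thresh(-2.7757, 0.0859) = -2.6897
Iteration 2: beta = 0.3333, y = -2.6897 + 0.3333*(-2.6897 + 2.5948) = -2.7214
  grad(y) = 1.1144, v = y - alpha*grad = -2.8458
  prox(v) = soft_thresh(-2.8458, 0.0859) = -2.7598
f(x_2) = 2*(-2.7598)^2 + 12*(-2.7598) + 0.77*|-2.7598| = -15.7596


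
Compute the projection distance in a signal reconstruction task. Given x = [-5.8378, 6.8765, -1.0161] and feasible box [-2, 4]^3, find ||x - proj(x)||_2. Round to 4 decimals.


Project each component onto [-2, 4].
clip(-5.8378) = -2.0, clip(6.8765) = 4.0, clip(-1.0161) = -1.0161
Projection = [-2.0, 4.0, -1.0161]
Squared diffs: [14.7287, 8.2743, 0.0]
Distance = sqrt(23.003) = 4.7961


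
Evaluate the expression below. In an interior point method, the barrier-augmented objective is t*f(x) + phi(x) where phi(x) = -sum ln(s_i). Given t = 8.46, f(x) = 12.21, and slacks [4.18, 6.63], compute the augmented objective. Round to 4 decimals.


Step 1: Compute log-barrier.
ln values: [1.4303, 1.8916]
phi = -(1.4303 + 1.8916) = -3.3219
Step 2: Compute augmented objective.
t*f(x) = 8.46*12.21 = 103.2966
Total = 103.2966 - 3.3219 = 99.9747


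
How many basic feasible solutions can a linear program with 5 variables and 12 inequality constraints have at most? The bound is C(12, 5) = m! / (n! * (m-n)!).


Each vertex corresponds to some choice of n active constraints out of m, so the number of vertices is at most C(m, n) = m! / (n!(m-n)!).
m = 12, n = 5
Numerator: 12 * 11 * 10 * 9 * 8
Denominator: 5! = 120
C(12, 5) = 792


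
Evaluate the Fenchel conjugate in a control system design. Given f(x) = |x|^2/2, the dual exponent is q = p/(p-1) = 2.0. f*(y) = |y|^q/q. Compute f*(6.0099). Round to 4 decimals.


The conjugate exponent q satisfies 1/p + 1/q = 1.
p = 2, so q = 2/(2 - 1) = 2.0
|y|^q = 6.0099^2.0 = 36.1189
f*(6.0099) = 36.1189 / 2.0 = 18.0594


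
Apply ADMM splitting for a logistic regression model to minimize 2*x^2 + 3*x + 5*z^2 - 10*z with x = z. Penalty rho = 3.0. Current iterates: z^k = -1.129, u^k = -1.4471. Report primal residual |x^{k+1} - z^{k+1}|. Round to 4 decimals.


ADMM iteration with rho = 3.0, z^k = -1.129, u^k = -1.4471
Step 1: x-update.
Minimize 2*x^2 + 3*x + (3.0/2)*(x + 1.129 - 1.4471)^2
FOC: (2*2 + 3.0)*x = -3 + 3.0*(-1.129 + 1.4471)
x^{k+1} = -0.2922
Step 2: z-update.
Minimize 5*z^2 - 10*z + (3.0/2)*(-0.2922 - z - 1.4471)^2
FOC: (2*5 + 3.0)*z = 10 + 3.0*(-0.2922 - 1.4471)
z^{k+1} = 0.3678
Step 3: u-update.
u^{k+1} = -1.4471 - 0.2922 - 0.3678 = -2.1072
Step 4: Primal residual = |-0.2922 - 0.3678| = 0.6601


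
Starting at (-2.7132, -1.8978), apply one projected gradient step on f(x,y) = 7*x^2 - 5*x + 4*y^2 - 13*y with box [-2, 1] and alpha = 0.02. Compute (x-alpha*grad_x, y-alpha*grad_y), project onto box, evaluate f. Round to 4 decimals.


Step 1: Compute gradient at (-2.7132, -1.8978).
grad_x = 2*7*-2.7132 - 5 = -42.9848
grad_y = 2*4*-1.8978 - 13 = -28.1824
Step 2: Gradient step.
x_raw = -2.7132 - 0.02*-42.9848 = -1.8535
y_raw = -1.8978 - 0.02*-28.1824 = -1.3342
Step 3: Project onto [-2, 1].
x_proj = clip(-1.8535) = -1.8535
y_proj = clip(-1.3342) = -1.3342
Step 4: Evaluate f.
f(-1.8535, -1.3342) = 57.7797


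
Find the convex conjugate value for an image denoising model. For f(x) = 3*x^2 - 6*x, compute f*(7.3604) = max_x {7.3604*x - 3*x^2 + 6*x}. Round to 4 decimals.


f*(y) = sup_x {y*x - a*x^2 - b*x} = sup_x {(y-b)*x - a*x^2}
FOC: (y - b) - 2a*x = 0 => x* = (y - b)/(2a)
x* = (7.3604 + 6)/(2*3) = 2.2267
f*(7.3604) = (y-b)^2/(4a) = (7.3604 + 6)^2/(4*3)
= 178.5003/12 = 14.875


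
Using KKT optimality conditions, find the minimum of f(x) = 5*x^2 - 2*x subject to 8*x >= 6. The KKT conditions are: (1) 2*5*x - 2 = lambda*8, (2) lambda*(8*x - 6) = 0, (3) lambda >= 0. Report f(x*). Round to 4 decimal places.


Step 1: Try lambda = 0 (constraint inactive).
x_unc = 2/(2*5) = 0.2
Check: 8*0.2 = 1.6 < 6 -- violated!
Step 2: Constraint must be active: 8*x = 6
x* = 6/8 = 0.75
lambda = (2*5*0.75 - 2)/8 = 0.6875
Step 3: Compute optimal value.
f(x*) = 5*0.75^2 - 2*0.75 = 1.3125


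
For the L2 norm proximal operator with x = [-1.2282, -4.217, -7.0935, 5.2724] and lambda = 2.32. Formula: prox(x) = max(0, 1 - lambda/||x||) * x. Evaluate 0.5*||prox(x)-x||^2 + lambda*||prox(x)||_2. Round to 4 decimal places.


Step 1: Compute ||x||.
||x|| = 9.8695
Step 2: Compute scaling factor.
scale = max(0, 1 - 2.32/9.8695) = 0.7649
Step 3: prox(x) = [-0.9395, -3.2257, -5.4261, 4.033]
||prox(x)|| = 7.5495
Step 4: Proximal objective.
0.5*||prox-x||^2 = 2.6912
lambda*||prox|| = 17.5148
Total = 20.2061


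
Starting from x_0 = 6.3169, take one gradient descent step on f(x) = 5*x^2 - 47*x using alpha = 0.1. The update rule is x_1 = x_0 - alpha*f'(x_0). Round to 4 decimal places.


We compute the gradient at x_0 and apply the update.
f'(x) = 10*x - 47
f'(6.3169) = 10*6.3169 - 47 = 16.169
x_1 = 6.3169 - 0.1*16.169 = 4.7


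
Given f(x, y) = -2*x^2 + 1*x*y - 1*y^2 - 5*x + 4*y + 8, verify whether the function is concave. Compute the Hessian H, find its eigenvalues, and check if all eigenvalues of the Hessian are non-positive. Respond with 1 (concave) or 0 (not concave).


The Hessian of f(x,y) = -2*x^2 + 1*x*y - 1*y^2 - 5*x + 4*y + 8 is:
H = [[-4, 1], [1, -2]]
Trace = -4 - 2 = -6
Determinant = -4*-2 - (1)^2 = 7
Discriminant = (-6)^2 - 4*7 = 8.0
Eigenvalues: lambda_1 = -4.4142, lambda_2 = -1.5858
The function is concave.

1


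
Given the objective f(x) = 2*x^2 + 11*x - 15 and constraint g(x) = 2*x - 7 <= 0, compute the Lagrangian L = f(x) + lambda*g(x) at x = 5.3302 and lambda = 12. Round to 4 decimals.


Step 1: Evaluate f(x).
f(5.3302) = 2*5.3302^2 + 11*5.3302 - 15 = 100.4543
Step 2: Evaluate g(x).
g(5.3302) = 2*5.3302 - 7 = 3.6604
Step 3: Compute Lagrangian.
L = 100.4543 + 12*3.6604 = 144.3791


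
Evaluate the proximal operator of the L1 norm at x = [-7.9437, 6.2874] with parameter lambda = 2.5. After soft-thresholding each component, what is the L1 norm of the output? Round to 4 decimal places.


Soft-thresholding with lambda = 2.5:
prox(-7.9437) = sign(-7.9437)*max(|-7.9437| - 2.5, 0) = -5.4437
prox(6.2874) = sign(6.2874)*max(|6.2874| - 2.5, 0) = 3.7874
prox(x) = [-5.4437, 3.7874]
||prox(x)||_1 = 5.4437 + 3.7874 = 9.2311


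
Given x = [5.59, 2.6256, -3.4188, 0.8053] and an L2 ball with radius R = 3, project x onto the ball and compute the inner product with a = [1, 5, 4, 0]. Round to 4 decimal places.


Step 1: Compute ||x|| (intermediates to 6 decimals).
||x|| = sqrt(5.59^2 + 2.6256^2 + (-3.4188)^2 + 0.8053^2) = 7.104828
Step 2: Project.
Since ||x|| > R, scale = R/||x|| = 3/7.104828 = 0.422248, proj(x) = scale * x
proj(x) = [2.360366, 1.108654, -1.443581, 0.340036]
Step 3: Dot product.
a^T * proj(x) = 1*2.360366 + 5*1.108654 + 4*(-1.443581) + 0*0.340036 = 2.1293


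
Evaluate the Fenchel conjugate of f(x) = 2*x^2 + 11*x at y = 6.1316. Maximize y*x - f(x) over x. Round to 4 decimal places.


f*(y) = sup_x {y*x - a*x^2 - b*x} = sup_x {(y-b)*x - a*x^2}
FOC: (y - b) - 2a*x = 0 => x* = (y - b)/(2a)
x* = (6.1316 - 11)/(2*2) = -1.2171
f*(6.1316) = (y-b)^2/(4a) = (6.1316 - 11)^2/(4*2)
= 23.7013/8 = 2.9627


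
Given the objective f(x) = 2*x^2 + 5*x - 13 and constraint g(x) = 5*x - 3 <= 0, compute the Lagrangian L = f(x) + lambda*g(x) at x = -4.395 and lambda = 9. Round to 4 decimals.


Step 1: Evaluate f(x).
f(-4.395) = 2*(-4.395)^2 + 5*(-4.395) - 13 = 3.6571
Step 2: Evaluate g(x).
g(-4.395) = 5*-4.395 - 3 = -24.975
Step 3: Compute Lagrangian.
L = 3.6571 + 9*-24.975 = -221.118


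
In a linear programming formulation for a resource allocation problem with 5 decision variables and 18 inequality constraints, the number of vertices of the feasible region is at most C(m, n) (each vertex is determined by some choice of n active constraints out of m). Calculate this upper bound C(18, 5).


Each vertex corresponds to some choice of n active constraints out of m, so the number of vertices is at most C(m, n) = m! / (n!(m-n)!).
m = 18, n = 5
Numerator: 18 * 17 * 16 * 15 * 14
Denominator: 5! = 120
C(18, 5) = 8568


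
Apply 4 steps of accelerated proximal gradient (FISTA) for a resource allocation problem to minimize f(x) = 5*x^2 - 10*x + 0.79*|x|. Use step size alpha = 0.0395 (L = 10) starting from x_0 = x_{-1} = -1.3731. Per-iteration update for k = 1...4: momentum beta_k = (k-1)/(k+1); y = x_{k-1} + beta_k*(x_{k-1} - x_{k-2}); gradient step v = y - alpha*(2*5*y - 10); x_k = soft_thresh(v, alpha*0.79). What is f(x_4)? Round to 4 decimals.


FISTA on f(x) = 5*x^2 - 10*x + 0.79*|x|
L = 10, alpha = 0.0395
Iteration 1: beta = 0.0, y = -1.3731 + 0.0*(-1.3731 + 1.3731) = -1.3731
  grad(y) = -23.731, v = y - alpha*grad = -0.4357
  prox(v) = soft_thresh(-0.4357, 0.0312) = -0.4045
Iteration 2: beta = 0.3333, y = -0.4045 + 0.3333*(-0.4045 + 1.3731) = -0.0817
  grad(y) = -10.8166, v = y - alpha*grad = 0.3456
  prox(v) = soft_thresh(0.3456, 0.0312) = 0.3144
Iteration 3: beta = 0.5, y = 0.3144 + 0.5*(0.3144 + 0.4045) = 0.6738
  grad(y) = -3.2615, v = y - alpha*grad = 0.8027
  prox(v) = soft_thresh(0.8027, 0.0312) = 0.7715
Iteration 4: beta = 0.6, y = 0.7715 + 0.6*(0.7715 - 0.3144) = 1.0457
  grad(y) = 0.4572, v = y - alpha*grad = 1.0277
  prox(v) = soft_thresh(1.0277, 0.0312) = 0.9965
f(x_4) = 5*0.9965^2 - 10*0.9965 + 0.79*|0.9965| = -4.2127


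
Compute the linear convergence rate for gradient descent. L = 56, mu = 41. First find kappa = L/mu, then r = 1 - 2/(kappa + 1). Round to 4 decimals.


Step 1: Compute the condition number.
kappa = L/mu = 56/41 = 1.3659
Step 2: Compute the convergence rate.
r = 1 - 2/(kappa + 1) = 1 - 2*mu/(L + mu) = (L - mu)/(L + mu) = 15/97 = 0.1546


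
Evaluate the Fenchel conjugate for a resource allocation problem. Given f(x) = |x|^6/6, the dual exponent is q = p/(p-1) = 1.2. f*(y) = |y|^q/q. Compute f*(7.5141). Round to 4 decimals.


The conjugate exponent q satisfies 1/p + 1/q = 1.
p = 6, so q = 6/(6 - 1) = 1.2
|y|^q = 7.5141^1.2 = 11.2474
f*(7.5141) = 11.2474 / 1.2 = 9.3728


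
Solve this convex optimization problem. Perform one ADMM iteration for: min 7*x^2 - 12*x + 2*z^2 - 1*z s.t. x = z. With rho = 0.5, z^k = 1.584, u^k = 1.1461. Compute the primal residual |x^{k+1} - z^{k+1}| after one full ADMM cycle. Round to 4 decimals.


ADMM iteration with rho = 0.5, z^k = 1.584, u^k = 1.1461
Step 1: x-update.
Minimize 7*x^2 - 12*x + (0.5/2)*(x - 1.584 + 1.1461)^2
FOC: (2*7 + 0.5)*x = 12 + 0.5*(1.584 - 1.1461)
x^{k+1} = 0.8427
Step 2: z-update.
Minimize 2*z^2 - 1*z + (0.5/2)*(0.8427 - z + 1.1461)^2
FOC: (2*2 + 0.5)*z = 1 + 0.5*(0.8427 + 1.1461)
z^{k+1} = 0.4432
Step 3: u-update.
u^{k+1} = 1.1461 + 0.8427 - 0.4432 = 1.5456
Step 4: Primal residual = |0.8427 - 0.4432| = 0.3995


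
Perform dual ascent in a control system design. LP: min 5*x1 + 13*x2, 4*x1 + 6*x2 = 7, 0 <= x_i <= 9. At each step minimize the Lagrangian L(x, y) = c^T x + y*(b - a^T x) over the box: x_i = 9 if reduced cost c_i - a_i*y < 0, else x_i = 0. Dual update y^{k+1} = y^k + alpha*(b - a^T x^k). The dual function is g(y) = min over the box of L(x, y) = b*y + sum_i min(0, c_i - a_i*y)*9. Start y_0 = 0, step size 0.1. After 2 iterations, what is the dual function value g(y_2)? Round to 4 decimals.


Dual ascent for LP: min 5*x1 + 13*x2, 4*x1 + 6*x2 = 7, 0 <= x_i <= 9
Step 1: y^k = 0.0, reduced costs: (5.0, 13.0)
  x^k = (0.0, 0.0), subgradient = b - a^T x = 7.0
  y^{k+1} = 0.0 + 0.1*7.0 = 0.7
Step 2: y^k = 0.7, reduced costs: (2.2, 8.8)
  x^k = (0.0, 0.0), subgradient = b - a^T x = 7.0
  y^{k+1} = 0.7 + 0.1*7.0 = 1.4
Dual objective at y_2 = 1.4: reduced costs (-0.6, 4.6), box minimizer x = (9.0, 0.0)
g(y_2) = b*y + (c1 - a1*y)*x1 + (c2 - a2*y)*x2 = 7*1.4 + (-0.6)*9.0 + 4.6*0.0 = 9.8 - 5.4 + 0.0 = 4.4


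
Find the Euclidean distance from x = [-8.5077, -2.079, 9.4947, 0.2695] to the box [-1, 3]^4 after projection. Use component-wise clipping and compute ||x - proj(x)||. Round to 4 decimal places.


Project each component onto [-1, 3].
clip(-8.5077) = -1.0, clip(-2.079) = -1.0, clip(9.4947) = 3.0, clip(0.2695) = 0.2695
Projection = [-1.0, -1.0, 3.0, 0.2695]
Squared diffs: [56.3656, 1.1642, 42.1811, 0.0]
Distance = sqrt(99.7109) = 9.9855


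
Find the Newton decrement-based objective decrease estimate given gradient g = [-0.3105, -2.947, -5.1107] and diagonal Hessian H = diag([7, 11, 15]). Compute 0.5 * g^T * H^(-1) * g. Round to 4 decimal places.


Step 1: H is diagonal, so H^(-1) * g = [-0.0444, -0.2679, -0.3407].
Step 2: g^T H^(-1) g = sum_i g_i^2 / H_ii
  = (-0.3105)^2/7 + (-2.947)^2/11 + (-5.1107)^2/15
  = 0.0138 + 0.7895 + 1.7413 = 2.5446
Step 3: Objective decrease = 0.5 * g^T H^(-1) g = 1.2723


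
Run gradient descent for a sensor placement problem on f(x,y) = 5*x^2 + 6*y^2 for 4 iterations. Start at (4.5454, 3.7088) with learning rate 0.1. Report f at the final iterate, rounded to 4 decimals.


Gradient descent on f(x,y) = 5*x^2 + 6*y^2.
Starting point: (4.5454, 3.7088), alpha = 0.1
Step 1: grad_x = 2*5*4.5454 = 45.454, grad_y = 2*6*3.7088 = 44.5056
  x_1 = 4.5454 - 0.1*45.454 = 0.0
  y_1 = 3.7088 - 0.1*44.5056 = -0.7418
Step 2: grad_x = 2*5*0.0 = 0.0, grad_y = 2*6*-0.7418 = -8.9011
  x_2 = 0.0 - 0.1*0.0 = 0.0
  y_2 = -0.7418 - 0.1*-8.9011 = 0.1484
Step 3: grad_x = 2*5*0.0 = 0.0, grad_y = 2*6*0.1484 = 1.7802
  x_3 = 0.0 - 0.1*0.0 = 0.0
  y_3 = 0.1484 - 0.1*1.7802 = -0.0297
Step 4: grad_x = 2*5*0.0 = 0.0, grad_y = 2*6*-0.0297 = -0.356
  x_4 = 0.0 - 0.1*0.0 = 0.0
  y_4 = -0.0297 - 0.1*-0.356 = 0.0059
f(0.0, 0.0059) = 5*0.0^2 + 6*0.0059^2 = 0.0002


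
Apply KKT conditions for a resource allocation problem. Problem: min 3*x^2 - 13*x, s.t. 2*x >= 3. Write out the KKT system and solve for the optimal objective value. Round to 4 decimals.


Step 1: Try lambda = 0 (constraint inactive).
Stationarity: 2*3*x - 13 = 0
x* = 13/(2*3) = 13/6 = 2.1667 (rounded; the exact value 13/6 is used below)
Check constraint: 2*2.1667 = 4.3334 >= 3 -- satisfied.
Step 2: Compute optimal value.
f(x*) = 3*(13/6)^2 - 13*(13/6) = -14.0833


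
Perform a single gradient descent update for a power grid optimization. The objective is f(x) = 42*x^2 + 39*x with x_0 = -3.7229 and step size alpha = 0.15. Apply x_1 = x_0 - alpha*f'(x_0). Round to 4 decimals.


We compute the gradient at x_0 and apply the update.
f'(x) = 84*x + 39
f'(-3.7229) = 84*-3.7229 + 39 = -273.7236
x_1 = -3.7229 - 0.15*-273.7236 = 37.3356


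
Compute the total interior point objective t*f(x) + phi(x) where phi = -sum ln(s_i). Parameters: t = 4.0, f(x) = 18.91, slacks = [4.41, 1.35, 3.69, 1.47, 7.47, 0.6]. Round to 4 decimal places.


Step 1: Compute log-barrier.
ln values: [1.4839, 0.3001, 1.3056, 0.3853, 2.0109, -0.5108]
phi = -(1.4839 + 0.3001 + 1.3056 + 0.3853 + 2.0109 - 0.5108) = -4.9749
Step 2: Compute augmented objective.
t*f(x) = 4.0*18.91 = 75.64
Total = 75.64 - 4.9749 = 70.6651


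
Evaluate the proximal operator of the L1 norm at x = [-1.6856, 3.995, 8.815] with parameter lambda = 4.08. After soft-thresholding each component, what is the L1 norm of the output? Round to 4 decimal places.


Soft-thresholding with lambda = 4.08:
prox(-1.6856) = sign(-1.6856)*max(|-1.6856| - 4.08, 0) = 0.0
prox(3.995) = sign(3.995)*max(|3.995| - 4.08, 0) = 0.0
prox(8.815) = sign(8.815)*max(|8.815| - 4.08, 0) = 4.735
prox(x) = [0.0, 0.0, 4.735]
||prox(x)||_1 = 0.0 + 0.0 + 4.735 = 4.735


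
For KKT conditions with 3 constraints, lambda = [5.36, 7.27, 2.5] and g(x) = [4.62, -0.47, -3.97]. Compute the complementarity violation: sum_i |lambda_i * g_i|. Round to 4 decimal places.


KKT complementary slackness check:
lambda_1 * g_1 = 5.36 * 4.62 = 24.7632
lambda_2 * g_2 = 7.27 * -0.47 = -3.4169
lambda_3 * g_3 = 2.5 * -3.97 = -9.925
Total violation = 24.7632 + 3.4169 + 9.925 = 38.1051


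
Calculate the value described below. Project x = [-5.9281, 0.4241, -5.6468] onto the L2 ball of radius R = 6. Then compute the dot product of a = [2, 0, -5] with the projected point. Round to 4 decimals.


Step 1: Compute ||x|| (intermediates to 6 decimals).
||x|| = sqrt((-5.9281)^2 + 0.4241^2 + (-5.6468)^2) = 8.198084
Step 2: Project.
Since ||x|| > R, scale = R/||x|| = 6/8.198084 = 0.731878, proj(x) = scale * x
proj(x) = [-4.338646, 0.310389, -4.132769]
Step 3: Dot product.
a^T * proj(x) = 2*(-4.338646) + 0*0.310389 - 5*(-4.132769) = 11.9866


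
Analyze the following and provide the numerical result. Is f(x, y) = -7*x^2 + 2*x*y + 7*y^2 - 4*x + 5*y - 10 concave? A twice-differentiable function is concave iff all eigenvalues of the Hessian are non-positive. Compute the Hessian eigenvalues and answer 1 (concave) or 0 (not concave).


The Hessian of f(x,y) = -7*x^2 + 2*x*y + 7*y^2 - 4*x + 5*y - 10 is:
H = [[-14, 2], [2, 14]]
Trace = -14 + 14 = 0
Determinant = -14*14 - (2)^2 = -200
Discriminant = (0)^2 - 4*-200 = 800.0
Eigenvalues: lambda_1 = -14.1421, lambda_2 = 14.1421
The function is not concave.

0


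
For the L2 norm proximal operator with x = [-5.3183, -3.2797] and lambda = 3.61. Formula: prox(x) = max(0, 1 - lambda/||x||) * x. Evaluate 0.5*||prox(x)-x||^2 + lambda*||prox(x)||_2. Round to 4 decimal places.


Step 1: Compute ||x||.
||x|| = 6.2483
Step 2: Compute scaling factor.
scale = max(0, 1 - 3.61/6.2483) = 0.4222
Step 3: prox(x) = [-2.2456, -1.3848]
||prox(x)|| = 2.6383
Step 4: Proximal objective.
0.5*||prox-x||^2 = 6.5161
lambda*||prox|| = 9.5243
Total = 16.0402


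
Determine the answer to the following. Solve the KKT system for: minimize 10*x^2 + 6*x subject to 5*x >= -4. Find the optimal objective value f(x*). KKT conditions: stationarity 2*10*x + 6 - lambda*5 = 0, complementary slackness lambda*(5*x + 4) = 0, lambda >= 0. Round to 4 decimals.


Step 1: Try lambda = 0 (constraint inactive).
Stationarity: 2*10*x + 6 = 0
x* = -6/(2*10) = -0.3
Check constraint: 5*-0.3 = -1.5 >= -4 -- satisfied.
Step 2: Compute optimal value.
f(x*) = 10*(-0.3)^2 + 6*(-0.3) = -0.9


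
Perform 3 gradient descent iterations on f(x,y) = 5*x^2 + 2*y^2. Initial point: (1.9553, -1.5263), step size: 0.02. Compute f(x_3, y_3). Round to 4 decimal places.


Gradient descent on f(x,y) = 5*x^2 + 2*y^2.
Starting point: (1.9553, -1.5263), alpha = 0.02
Step 1: grad_x = 2*5*1.9553 = 19.553, grad_y = 2*2*-1.5263 = -6.1052
  x_1 = 1.9553 - 0.02*19.553 = 1.5642
  y_1 = -1.5263 - 0.02*-6.1052 = -1.4042
Step 2: grad_x = 2*5*1.5642 = 15.6424, grad_y = 2*2*-1.4042 = -5.6168
  x_2 = 1.5642 - 0.02*15.6424 = 1.2514
  y_2 = -1.4042 - 0.02*-5.6168 = -1.2919
Step 3: grad_x = 2*5*1.2514 = 12.5139, grad_y = 2*2*-1.2919 = -5.1674
  x_3 = 1.2514 - 0.02*12.5139 = 1.0011
  y_3 = -1.2919 - 0.02*-5.1674 = -1.1885
f(1.0011, -1.1885) = 5*1.0011^2 + 2*(-1.1885)^2 = 7.8363
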